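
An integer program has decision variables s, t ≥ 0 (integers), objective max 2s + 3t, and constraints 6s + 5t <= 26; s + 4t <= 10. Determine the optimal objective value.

10

The continuous relaxation peaks at (2.84, 1.79) with value 11.05; rounding to a feasible lattice point costs some objective.
(s,t)=(2,2) is feasible, giving 10.
(s,t)=(3,1) is feasible, giving 9.
(s,t)=(1,2) is feasible, giving 8.
(s,t)=(2,1) is feasible, giving 7.
The best lattice point is (2,2), giving 10.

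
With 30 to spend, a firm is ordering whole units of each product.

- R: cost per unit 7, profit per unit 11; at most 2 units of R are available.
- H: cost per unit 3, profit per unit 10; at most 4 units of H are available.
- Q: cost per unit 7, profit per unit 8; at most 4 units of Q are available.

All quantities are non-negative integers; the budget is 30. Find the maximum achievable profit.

62

This is a bounded integer knapsack.
2×R and 4×H: cost 26 ≤ 30, profit 2·11 + 4·10 = 62.
2×R, 3×H, and 1×Q: cost 30 ≤ 30, profit 2·11 + 3·10 + 1·8 = 60.
Best is 62.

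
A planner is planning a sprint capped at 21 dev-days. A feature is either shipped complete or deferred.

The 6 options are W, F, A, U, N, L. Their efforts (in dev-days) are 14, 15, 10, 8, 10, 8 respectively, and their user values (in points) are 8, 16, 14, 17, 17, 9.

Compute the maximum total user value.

34

Allowing fractional choices, the relaxed optimum would be about 38.2, but features are indivisible.
A + U: effort 10 + 8 = 18 ≤ 21, user value 14 + 17 = 31.
A + N: effort 10 + 10 = 20 ≤ 21, user value 14 + 17 = 31.
U + N: effort 8 + 10 = 18 ≤ 21, user value 17 + 17 = 34.
Best is U and N with total user value 34.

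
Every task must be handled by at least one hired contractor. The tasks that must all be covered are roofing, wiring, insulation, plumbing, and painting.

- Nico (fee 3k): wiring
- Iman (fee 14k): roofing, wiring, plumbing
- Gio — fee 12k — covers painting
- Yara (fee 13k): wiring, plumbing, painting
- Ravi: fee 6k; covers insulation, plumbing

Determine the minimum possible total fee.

32

The greedy cost-per-new-task heuristic would pick Nico, Ravi, Gio, and Iman for 35, but a cheaper cover exists.
Choose Iman, Gio, and Ravi: together they cover roofing, wiring, insulation, plumbing, painting — every task.
Total fee: 14 + 12 + 6 = 32.
No cover costs less than 32.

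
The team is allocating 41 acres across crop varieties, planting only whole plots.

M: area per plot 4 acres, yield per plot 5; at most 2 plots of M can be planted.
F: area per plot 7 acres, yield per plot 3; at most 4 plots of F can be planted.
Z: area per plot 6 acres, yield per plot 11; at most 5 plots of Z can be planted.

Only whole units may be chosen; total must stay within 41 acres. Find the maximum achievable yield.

65

Take 2×M and 5×Z: area 38 ≤ 41, yield 2·5 + 5·11 = 65.
Z has the best ratio (11/6) and is taken to its limit of 5; remaining capacity is filled optimally with the others.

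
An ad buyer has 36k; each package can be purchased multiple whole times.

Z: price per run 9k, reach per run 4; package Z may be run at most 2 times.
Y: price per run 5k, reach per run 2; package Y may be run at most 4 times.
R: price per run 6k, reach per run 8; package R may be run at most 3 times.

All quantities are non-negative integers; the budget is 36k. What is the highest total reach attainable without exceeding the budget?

2×Z and 3×R: price 36 ≤ 36, reach 2·4 + 3·8 = 32.
3×Y and 3×R: price 33 ≤ 36, reach 3·2 + 3·8 = 30.
Best is 32.

32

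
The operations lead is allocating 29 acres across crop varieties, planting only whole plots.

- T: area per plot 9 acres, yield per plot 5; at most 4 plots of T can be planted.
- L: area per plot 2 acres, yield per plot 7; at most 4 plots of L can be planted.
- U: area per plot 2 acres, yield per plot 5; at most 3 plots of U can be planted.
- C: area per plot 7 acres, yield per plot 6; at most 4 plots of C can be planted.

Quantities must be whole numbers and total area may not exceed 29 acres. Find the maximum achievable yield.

This is a bounded integer knapsack.
4×L, 2×U, and 2×C: area 26 ≤ 29, yield 4·7 + 2·5 + 2·6 = 50.
4×L, 3×U, and 2×C: area 28 ≤ 29, yield 4·7 + 3·5 + 2·6 = 55.
Best is 55.

55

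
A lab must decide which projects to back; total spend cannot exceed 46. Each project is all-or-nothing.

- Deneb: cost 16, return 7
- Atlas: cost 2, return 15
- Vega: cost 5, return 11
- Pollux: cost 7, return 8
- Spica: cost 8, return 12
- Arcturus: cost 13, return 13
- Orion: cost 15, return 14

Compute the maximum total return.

Allowing fractional choices, the relaxed optimum would be about 69.3, but projects are indivisible.
Atlas + Pollux + Spica + Arcturus + Orion: cost 2 + 7 + 8 + 13 + 15 = 45 ≤ 46, return 15 + 8 + 12 + 13 + 14 = 62.
Atlas + Vega + Spica + Arcturus + Orion: cost 2 + 5 + 8 + 13 + 15 = 43 ≤ 46, return 15 + 11 + 12 + 13 + 14 = 65.
Best is Atlas, Vega, Spica, Arcturus, and Orion with total return 65.

65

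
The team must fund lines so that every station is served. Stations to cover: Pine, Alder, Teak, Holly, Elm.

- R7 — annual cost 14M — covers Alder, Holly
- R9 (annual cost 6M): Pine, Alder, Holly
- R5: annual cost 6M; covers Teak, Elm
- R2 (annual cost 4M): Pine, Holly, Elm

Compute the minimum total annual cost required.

The greedy cost-per-new-station heuristic would pick R2, R9, and R5 for 16, but a cheaper cover exists.
Choose R9 and R5: together they cover Pine, Alder, Teak, Holly, Elm — every station.
Total annual cost: 6 + 6 = 12.
No cover costs less than 12.

12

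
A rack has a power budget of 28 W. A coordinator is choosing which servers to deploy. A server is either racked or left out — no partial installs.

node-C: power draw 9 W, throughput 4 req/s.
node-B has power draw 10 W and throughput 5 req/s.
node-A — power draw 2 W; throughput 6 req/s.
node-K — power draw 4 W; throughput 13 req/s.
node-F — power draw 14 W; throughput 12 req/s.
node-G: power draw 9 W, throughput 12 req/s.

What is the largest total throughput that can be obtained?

node-C + node-A + node-K + node-G: power draw 9 + 2 + 4 + 9 = 24 ≤ 28, throughput 4 + 6 + 13 + 12 = 35.
node-B + node-A + node-K + node-G: power draw 10 + 2 + 4 + 9 = 25 ≤ 28, throughput 5 + 6 + 13 + 12 = 36.
node-K + node-F + node-G: power draw 4 + 14 + 9 = 27 ≤ 28, throughput 13 + 12 + 12 = 37.
Best is node-K, node-F, and node-G with total throughput 37.

37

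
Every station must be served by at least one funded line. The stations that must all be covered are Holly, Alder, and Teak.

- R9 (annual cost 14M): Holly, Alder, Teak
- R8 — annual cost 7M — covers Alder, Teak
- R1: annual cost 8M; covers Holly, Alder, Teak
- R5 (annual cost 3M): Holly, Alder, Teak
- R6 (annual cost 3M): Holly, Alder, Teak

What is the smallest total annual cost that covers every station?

This is an integer covering problem.
R5 alone covers Holly, Alder, Teak — every station.
Total annual cost: 3.
No cover costs less than 3.

3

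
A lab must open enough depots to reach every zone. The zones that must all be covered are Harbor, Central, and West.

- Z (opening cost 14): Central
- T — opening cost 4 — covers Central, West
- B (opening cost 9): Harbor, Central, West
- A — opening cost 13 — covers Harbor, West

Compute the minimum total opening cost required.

9

The greedy cost-per-new-zone heuristic would pick T and B for 13, but a cheaper cover exists.
B alone covers Harbor, Central, West — every zone.
Total opening cost: 9.
No cover costs less than 9.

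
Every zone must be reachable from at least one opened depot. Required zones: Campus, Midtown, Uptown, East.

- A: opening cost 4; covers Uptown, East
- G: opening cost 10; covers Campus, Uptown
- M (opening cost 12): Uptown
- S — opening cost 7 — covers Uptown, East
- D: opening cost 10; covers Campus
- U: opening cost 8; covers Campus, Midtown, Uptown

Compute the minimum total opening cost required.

12

Choose A and U: together they cover Campus, Midtown, Uptown, East — every zone.
Total opening cost: 4 + 8 = 12.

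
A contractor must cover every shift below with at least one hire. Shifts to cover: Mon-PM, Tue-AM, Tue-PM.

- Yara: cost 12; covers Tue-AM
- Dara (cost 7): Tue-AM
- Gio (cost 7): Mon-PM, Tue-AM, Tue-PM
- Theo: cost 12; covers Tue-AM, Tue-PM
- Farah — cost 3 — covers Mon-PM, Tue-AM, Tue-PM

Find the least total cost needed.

3

This is a weighted set-cover instance.
Farah alone covers Mon-PM, Tue-AM, Tue-PM — every shift.
Total cost: 3.
No cover costs less than 3.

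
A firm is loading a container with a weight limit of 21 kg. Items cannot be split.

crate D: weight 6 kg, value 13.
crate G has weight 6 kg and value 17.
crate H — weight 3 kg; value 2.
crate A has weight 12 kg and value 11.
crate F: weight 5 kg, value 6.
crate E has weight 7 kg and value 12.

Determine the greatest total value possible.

42

Take crate D, crate G, and crate E: weight 6 + 6 + 7 = 19 ≤ 21, value 13 + 17 + 12 = 42.
No other feasible combination does better.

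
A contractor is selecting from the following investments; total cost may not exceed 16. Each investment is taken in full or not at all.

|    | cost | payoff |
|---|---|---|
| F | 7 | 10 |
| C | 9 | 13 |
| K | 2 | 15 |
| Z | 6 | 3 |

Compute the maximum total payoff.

28

F + K: cost 7 + 2 = 9 ≤ 16, payoff 10 + 15 = 25.
F + K + Z: cost 7 + 2 + 6 = 15 ≤ 16, payoff 10 + 15 + 3 = 28.
C + K: cost 9 + 2 = 11 ≤ 16, payoff 13 + 15 = 28.
The maximum payoff is 28; one optimal choice is C and K.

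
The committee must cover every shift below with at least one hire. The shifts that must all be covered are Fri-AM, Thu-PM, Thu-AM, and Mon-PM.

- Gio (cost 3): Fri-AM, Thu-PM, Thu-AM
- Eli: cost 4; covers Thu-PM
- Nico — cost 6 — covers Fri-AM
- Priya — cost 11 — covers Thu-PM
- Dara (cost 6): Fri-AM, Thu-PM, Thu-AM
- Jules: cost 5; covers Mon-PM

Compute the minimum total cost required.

8

Choose Gio and Jules: together they cover Fri-AM, Thu-PM, Thu-AM, Mon-PM — every shift.
Total cost: 3 + 5 = 8.
No cover costs less than 8.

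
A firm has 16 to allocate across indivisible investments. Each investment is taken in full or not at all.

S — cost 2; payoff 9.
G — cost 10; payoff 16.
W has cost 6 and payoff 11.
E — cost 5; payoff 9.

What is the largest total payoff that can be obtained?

Take S, W, and E: cost 2 + 6 + 5 = 13 ≤ 16, payoff 9 + 11 + 9 = 29.
No other feasible combination does better.

29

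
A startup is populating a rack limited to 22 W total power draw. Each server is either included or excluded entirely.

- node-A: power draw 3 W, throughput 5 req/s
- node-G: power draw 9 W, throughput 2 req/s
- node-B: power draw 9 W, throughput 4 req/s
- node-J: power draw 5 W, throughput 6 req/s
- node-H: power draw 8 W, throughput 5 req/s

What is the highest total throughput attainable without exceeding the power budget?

Treat it as a binary knapsack problem.
Allowing fractional choices, the relaxed optimum would be about 18.7, but servers are indivisible.
node-B + node-J + node-H: power draw 9 + 5 + 8 = 22 ≤ 22, throughput 4 + 6 + 5 = 15.
node-A + node-J + node-H: power draw 3 + 5 + 8 = 16 ≤ 22, throughput 5 + 6 + 5 = 16.
node-A + node-B + node-J: power draw 3 + 9 + 5 = 17 ≤ 22, throughput 5 + 4 + 6 = 15.
Best is node-A, node-J, and node-H with total throughput 16.

16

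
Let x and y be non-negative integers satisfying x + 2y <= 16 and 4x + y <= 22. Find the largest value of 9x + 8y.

84

(x,y)=(4,6): 1·4+2·6=16≤16, 4·4+1·6=22≤22, objective 84.
(x,y)=(4,5): 1·4+2·5=14≤16, 4·4+1·5=21≤22, objective 76.
(x,y)=(3,6): 1·3+2·6=15≤16, 4·3+1·6=18≤22, objective 75.
(x,y)=(3,5): 1·3+2·5=13≤16, 4·3+1·5=17≤22, objective 67.
No feasible integer point exceeds 84.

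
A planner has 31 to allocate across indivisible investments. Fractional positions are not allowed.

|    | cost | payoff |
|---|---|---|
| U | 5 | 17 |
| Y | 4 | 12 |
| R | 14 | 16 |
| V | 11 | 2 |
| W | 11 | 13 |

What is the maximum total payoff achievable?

46

This is a 0-1 knapsack instance.
Allowing fractional choices, the relaxed optimum would be about 54.6, but investments are indivisible.
U + R + W: cost 5 + 14 + 11 = 30 ≤ 31, payoff 17 + 16 + 13 = 46.
U + Y + V + W: cost 5 + 4 + 11 + 11 = 31 ≤ 31, payoff 17 + 12 + 2 + 13 = 44.
U + Y + R: cost 5 + 4 + 14 = 23 ≤ 31, payoff 17 + 12 + 16 = 45.
Best is U, R, and W with total payoff 46.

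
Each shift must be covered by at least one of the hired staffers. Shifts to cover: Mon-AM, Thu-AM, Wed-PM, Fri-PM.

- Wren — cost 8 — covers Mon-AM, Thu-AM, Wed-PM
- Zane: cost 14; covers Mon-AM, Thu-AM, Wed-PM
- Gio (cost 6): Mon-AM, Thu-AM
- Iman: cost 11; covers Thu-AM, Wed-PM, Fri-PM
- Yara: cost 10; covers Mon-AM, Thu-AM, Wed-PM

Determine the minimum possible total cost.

17

This is an integer covering problem.
The greedy cost-per-new-shift heuristic would pick Wren and Iman for 19, but a cheaper cover exists.
Choose Gio and Iman: together they cover Mon-AM, Thu-AM, Wed-PM, Fri-PM — every shift.
Total cost: 6 + 11 = 17.
No cover costs less than 17.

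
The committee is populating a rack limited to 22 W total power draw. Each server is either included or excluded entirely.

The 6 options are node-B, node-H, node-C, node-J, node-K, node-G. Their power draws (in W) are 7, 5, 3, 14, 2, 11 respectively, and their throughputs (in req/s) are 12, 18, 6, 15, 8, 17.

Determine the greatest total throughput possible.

Take node-H, node-C, node-K, and node-G: power draw 5 + 3 + 2 + 11 = 21 ≤ 22, throughput 18 + 6 + 8 + 17 = 49.
No other feasible combination does better.

49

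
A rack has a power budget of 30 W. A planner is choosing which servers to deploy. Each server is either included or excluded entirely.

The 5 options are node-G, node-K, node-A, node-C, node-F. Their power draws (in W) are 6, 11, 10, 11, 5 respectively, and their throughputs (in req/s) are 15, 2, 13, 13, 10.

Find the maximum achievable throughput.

Take node-G, node-A, and node-C: power draw 6 + 10 + 11 = 27 ≤ 30, throughput 15 + 13 + 13 = 41.
No other feasible combination does better.

41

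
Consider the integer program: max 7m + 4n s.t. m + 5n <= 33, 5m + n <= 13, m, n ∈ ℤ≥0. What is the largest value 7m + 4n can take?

The continuous relaxation peaks at (1.33, 6.33) with value 34.67; rounding to a feasible lattice point costs some objective.
(m,n)=(1,6): 1·1+5·6=31≤33, 5·1+1·6=11≤13, objective 31.
(m,n)=(1,5): 1·1+5·5=26≤33, 5·1+1·5=10≤13, objective 27.
(m,n)=(0,6): 1·0+5·6=30≤33, 5·0+1·6=6≤13, objective 24.
Maximum is 31 at (m,n)=(1,6).

31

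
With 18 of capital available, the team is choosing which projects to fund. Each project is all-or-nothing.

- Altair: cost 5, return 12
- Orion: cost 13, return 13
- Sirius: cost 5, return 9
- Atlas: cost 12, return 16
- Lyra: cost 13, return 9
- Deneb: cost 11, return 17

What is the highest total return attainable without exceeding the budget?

29

Take Altair and Deneb: cost 5 + 11 = 16 ≤ 18, return 12 + 17 = 29.
No other feasible combination does better.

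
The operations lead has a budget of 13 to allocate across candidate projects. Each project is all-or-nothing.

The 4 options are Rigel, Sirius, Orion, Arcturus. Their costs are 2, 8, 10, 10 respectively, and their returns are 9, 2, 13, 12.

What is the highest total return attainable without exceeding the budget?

22

This is a 0-1 knapsack instance.
Allowing fractional choices, the relaxed optimum would be about 23.2, but projects are indivisible.
Rigel + Arcturus: cost 2 + 10 = 12 ≤ 13, return 9 + 12 = 21.
Rigel + Orion: cost 2 + 10 = 12 ≤ 13, return 9 + 13 = 22.
Best is Rigel and Orion with total return 22.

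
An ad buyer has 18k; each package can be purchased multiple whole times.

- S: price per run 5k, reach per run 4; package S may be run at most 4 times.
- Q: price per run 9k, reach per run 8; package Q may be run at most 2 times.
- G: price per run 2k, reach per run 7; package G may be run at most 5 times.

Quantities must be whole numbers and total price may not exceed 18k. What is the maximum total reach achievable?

Take 1×S and 5×G: price 15 ≤ 18, reach 1·4 + 5·7 = 39.
G has the best ratio (7/2) and is taken to its limit of 5; remaining capacity is filled optimally with the others.

39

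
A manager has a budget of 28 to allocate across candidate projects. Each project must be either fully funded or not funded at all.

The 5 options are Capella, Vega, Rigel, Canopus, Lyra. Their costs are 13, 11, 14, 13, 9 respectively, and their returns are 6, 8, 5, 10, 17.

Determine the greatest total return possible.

27

Treat it as a binary knapsack problem.
Capella + Lyra: cost 13 + 9 = 22 ≤ 28, return 6 + 17 = 23.
Canopus + Lyra: cost 13 + 9 = 22 ≤ 28, return 10 + 17 = 27.
Vega + Lyra: cost 11 + 9 = 20 ≤ 28, return 8 + 17 = 25.
Best is Canopus and Lyra with total return 27.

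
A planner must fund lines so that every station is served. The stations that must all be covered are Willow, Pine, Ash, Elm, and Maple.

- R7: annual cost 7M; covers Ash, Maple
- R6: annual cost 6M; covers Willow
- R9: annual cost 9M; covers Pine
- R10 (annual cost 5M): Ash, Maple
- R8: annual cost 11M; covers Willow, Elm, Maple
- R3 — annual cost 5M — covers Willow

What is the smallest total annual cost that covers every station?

25

The greedy cost-per-new-station heuristic would pick R10, R3, R9, and R8 for 30, but a cheaper cover exists.
Choose R9, R10, and R8: together they cover Willow, Pine, Ash, Elm, Maple — every station.
Total annual cost: 9 + 5 + 11 = 25.
No cover costs less than 25.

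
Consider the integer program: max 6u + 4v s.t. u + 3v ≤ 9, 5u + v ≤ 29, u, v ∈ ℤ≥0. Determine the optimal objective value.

34

Relaxing integrality, the LP optimum is 38.00 at (u,v) = (5.57, 1.14), which is not an integer point.
(u,v)=(5,1): 1·5+3·1=8≤9, 5·5+1·1=26≤29, objective 34.
(u,v)=(5,0): 1·5+3·0=5≤9, 5·5+1·0=25≤29, objective 30.
(u,v)=(4,1): 1·4+3·1=7≤9, 5·4+1·1=21≤29, objective 28.
The best lattice point is (5,1), giving 34.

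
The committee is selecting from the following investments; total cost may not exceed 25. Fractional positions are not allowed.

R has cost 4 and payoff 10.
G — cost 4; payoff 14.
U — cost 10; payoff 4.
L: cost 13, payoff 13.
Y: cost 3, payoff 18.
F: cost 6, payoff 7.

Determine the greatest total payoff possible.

55

R + G + Y + F: cost 4 + 4 + 3 + 6 = 17 ≤ 25, payoff 10 + 14 + 18 + 7 = 49.
R + G + L + Y: cost 4 + 4 + 13 + 3 = 24 ≤ 25, payoff 10 + 14 + 13 + 18 = 55.
Best is R, G, L, and Y with total payoff 55.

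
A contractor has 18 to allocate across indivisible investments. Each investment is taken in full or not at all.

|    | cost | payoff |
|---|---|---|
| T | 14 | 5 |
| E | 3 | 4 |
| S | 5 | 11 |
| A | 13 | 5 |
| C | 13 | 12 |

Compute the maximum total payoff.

Allowing fractional choices, the relaxed optimum would be about 24.2, but investments are indivisible.
S + C: cost 5 + 13 = 18 ≤ 18, payoff 11 + 12 = 23.
S + A: cost 5 + 13 = 18 ≤ 18, payoff 11 + 5 = 16.
E + C: cost 3 + 13 = 16 ≤ 18, payoff 4 + 12 = 16.
Best is S and C with total payoff 23.

23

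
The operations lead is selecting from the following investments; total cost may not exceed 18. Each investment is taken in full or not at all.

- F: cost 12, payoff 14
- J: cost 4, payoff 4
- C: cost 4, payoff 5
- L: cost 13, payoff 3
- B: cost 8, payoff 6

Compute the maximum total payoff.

F + J: cost 12 + 4 = 16 ≤ 18, payoff 14 + 4 = 18.
J + C + B: cost 4 + 4 + 8 = 16 ≤ 18, payoff 4 + 5 + 6 = 15.
F + C: cost 12 + 4 = 16 ≤ 18, payoff 14 + 5 = 19.
Best is F and C with total payoff 19.

19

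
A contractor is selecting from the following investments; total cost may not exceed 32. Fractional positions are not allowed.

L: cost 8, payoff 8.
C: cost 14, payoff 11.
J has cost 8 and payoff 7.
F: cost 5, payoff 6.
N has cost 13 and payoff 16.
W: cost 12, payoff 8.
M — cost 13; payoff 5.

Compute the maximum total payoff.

33

This is a 0-1 knapsack instance.
L + F + N: cost 8 + 5 + 13 = 26 ≤ 32, payoff 8 + 6 + 16 = 30.
C + F + N: cost 14 + 5 + 13 = 32 ≤ 32, payoff 11 + 6 + 16 = 33.
L + J + N: cost 8 + 8 + 13 = 29 ≤ 32, payoff 8 + 7 + 16 = 31.
Best is C, F, and N with total payoff 33.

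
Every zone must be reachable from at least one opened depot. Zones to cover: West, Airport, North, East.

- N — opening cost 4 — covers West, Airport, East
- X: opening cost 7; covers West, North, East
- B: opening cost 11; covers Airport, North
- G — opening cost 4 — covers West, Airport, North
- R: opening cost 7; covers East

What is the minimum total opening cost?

Choose N and G: together they cover West, Airport, North, East — every zone.
Total opening cost: 4 + 4 = 8.
No cover costs less than 8.

8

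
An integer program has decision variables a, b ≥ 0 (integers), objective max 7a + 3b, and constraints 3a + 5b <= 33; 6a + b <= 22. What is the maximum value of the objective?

33

Relaxing integrality, the LP optimum is 34.63 at (a,b) = (2.85, 4.89), which is not an integer point.
(a,b)=(3,4) is feasible, giving 33.
(a,b)=(3,3) is feasible, giving 30.
(a,b)=(2,5) is feasible, giving 29.
No feasible integer point exceeds 33.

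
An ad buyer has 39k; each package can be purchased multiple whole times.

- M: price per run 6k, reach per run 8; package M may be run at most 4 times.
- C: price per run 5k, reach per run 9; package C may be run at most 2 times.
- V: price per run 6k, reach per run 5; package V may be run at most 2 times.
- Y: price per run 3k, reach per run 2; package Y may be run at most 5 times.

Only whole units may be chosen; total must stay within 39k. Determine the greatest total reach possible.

C has the best ratio (9/5); taking only C gives at most 2×9 = 18 (stopped by the supply cap of 2).
Mixing does better — 4×M, 2×C, and 1×Y: price 37 ≤ 39, reach 4·8 + 2·9 + 1·2 = 52.

52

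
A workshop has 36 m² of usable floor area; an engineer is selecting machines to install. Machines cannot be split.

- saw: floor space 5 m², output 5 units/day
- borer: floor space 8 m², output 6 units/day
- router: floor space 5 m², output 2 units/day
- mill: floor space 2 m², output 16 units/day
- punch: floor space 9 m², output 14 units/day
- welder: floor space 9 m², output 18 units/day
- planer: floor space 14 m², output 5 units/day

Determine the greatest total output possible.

This is a 0-1 knapsack instance.
Allowing fractional choices, the relaxed optimum would be about 60.2, but machines are indivisible.
saw + borer + mill + punch + welder: floor space 5 + 8 + 2 + 9 + 9 = 33 ≤ 36, output 5 + 6 + 16 + 14 + 18 = 59.
borer + router + mill + punch + welder: floor space 8 + 5 + 2 + 9 + 9 = 33 ≤ 36, output 6 + 2 + 16 + 14 + 18 = 56.
saw + router + mill + punch + welder: floor space 5 + 5 + 2 + 9 + 9 = 30 ≤ 36, output 5 + 2 + 16 + 14 + 18 = 55.
Best is saw, borer, mill, punch, and welder with total output 59.

59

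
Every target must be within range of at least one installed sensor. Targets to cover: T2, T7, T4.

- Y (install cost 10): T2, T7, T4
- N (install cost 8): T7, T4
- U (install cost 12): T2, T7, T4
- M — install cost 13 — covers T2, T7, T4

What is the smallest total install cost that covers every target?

Y alone covers T2, T7, T4 — every target.
Total install cost: 10.
No cover costs less than 10.

10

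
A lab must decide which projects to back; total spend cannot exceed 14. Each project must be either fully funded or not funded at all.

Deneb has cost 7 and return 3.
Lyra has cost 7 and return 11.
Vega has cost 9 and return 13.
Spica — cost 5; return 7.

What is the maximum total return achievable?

20

Deneb + Lyra: cost 7 + 7 = 14 ≤ 14, return 3 + 11 = 14.
Lyra + Spica: cost 7 + 5 = 12 ≤ 14, return 11 + 7 = 18.
Vega + Spica: cost 9 + 5 = 14 ≤ 14, return 13 + 7 = 20.
Best is Vega and Spica with total return 20.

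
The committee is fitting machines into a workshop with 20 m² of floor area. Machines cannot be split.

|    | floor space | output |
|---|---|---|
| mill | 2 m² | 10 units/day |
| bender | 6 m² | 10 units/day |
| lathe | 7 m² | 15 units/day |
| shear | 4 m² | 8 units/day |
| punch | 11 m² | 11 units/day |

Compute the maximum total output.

Allowing fractional choices, the relaxed optimum would be about 44.0, but machines are indivisible.
mill + bender + lathe: floor space 2 + 6 + 7 = 15 ≤ 20, output 10 + 10 + 15 = 35.
mill + bender + lathe + shear: floor space 2 + 6 + 7 + 4 = 19 ≤ 20, output 10 + 10 + 15 + 8 = 43.
mill + lathe + punch: floor space 2 + 7 + 11 = 20 ≤ 20, output 10 + 15 + 11 = 36.
Best is mill, bender, lathe, and shear with total output 43.

43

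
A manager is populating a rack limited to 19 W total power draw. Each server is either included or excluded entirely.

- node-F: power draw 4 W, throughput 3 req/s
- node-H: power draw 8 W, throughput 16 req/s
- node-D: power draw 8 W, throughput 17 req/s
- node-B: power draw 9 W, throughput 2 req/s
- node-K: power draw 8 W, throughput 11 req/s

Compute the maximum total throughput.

33

node-D + node-K: power draw 8 + 8 = 16 ≤ 19, throughput 17 + 11 = 28.
node-H + node-D: power draw 8 + 8 = 16 ≤ 19, throughput 16 + 17 = 33.
node-H + node-K: power draw 8 + 8 = 16 ≤ 19, throughput 16 + 11 = 27.
Best is node-H and node-D with total throughput 33.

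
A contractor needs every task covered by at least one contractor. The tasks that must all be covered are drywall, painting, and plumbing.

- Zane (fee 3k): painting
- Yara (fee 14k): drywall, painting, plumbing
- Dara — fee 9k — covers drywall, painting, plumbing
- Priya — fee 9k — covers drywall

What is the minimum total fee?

The greedy cost-per-new-task heuristic would pick Zane and Dara for 12, but a cheaper cover exists.
Dara alone covers drywall, painting, plumbing — every task.
Total fee: 9.
No cover costs less than 9.

9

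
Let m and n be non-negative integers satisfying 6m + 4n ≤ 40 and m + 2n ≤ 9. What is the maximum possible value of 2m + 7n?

30

(m,n)=(1,4): 6·1+4·4=22≤40, 1·1+2·4=9≤9, objective 30.
(m,n)=(0,4): 6·0+4·4=16≤40, 1·0+2·4=8≤9, objective 28.
(m,n)=(2,3): 6·2+4·3=24≤40, 1·2+2·3=8≤9, objective 25.
(m,n)=(1,3): 6·1+4·3=18≤40, 1·1+2·3=7≤9, objective 23.
No feasible integer point exceeds 30.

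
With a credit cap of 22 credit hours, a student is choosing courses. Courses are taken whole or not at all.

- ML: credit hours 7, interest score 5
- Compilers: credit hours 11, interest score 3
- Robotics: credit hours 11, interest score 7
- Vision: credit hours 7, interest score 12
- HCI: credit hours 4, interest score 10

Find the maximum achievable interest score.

29

Allowing fractional choices, the relaxed optimum would be about 29.5, but courses are indivisible.
ML + Vision + HCI: credit hours 7 + 7 + 4 = 18 ≤ 22, interest score 5 + 12 + 10 = 27.
Compilers + Vision + HCI: credit hours 11 + 7 + 4 = 22 ≤ 22, interest score 3 + 12 + 10 = 25.
Robotics + Vision + HCI: credit hours 11 + 7 + 4 = 22 ≤ 22, interest score 7 + 12 + 10 = 29.
Best is Robotics, Vision, and HCI with total interest score 29.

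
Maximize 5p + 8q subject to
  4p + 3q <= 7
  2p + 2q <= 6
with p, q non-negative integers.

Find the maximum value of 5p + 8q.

16

The continuous relaxation peaks at (0, 2.33) with value 18.67; rounding to a feasible lattice point costs some objective.
(p,q)=(0,2) is feasible, giving 16.
(p,q)=(1,1) is feasible, giving 13.
(p,q)=(0,1) is feasible, giving 8.
Maximum is 16 at (p,q)=(0,2).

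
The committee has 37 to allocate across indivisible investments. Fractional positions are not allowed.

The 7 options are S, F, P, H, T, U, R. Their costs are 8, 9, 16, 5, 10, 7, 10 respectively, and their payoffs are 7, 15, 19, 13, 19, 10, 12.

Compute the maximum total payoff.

F + H + T + R: cost 9 + 5 + 10 + 10 = 34 ≤ 37, payoff 15 + 13 + 19 + 12 = 59.
F + H + T + U: cost 9 + 5 + 10 + 7 = 31 ≤ 37, payoff 15 + 13 + 19 + 10 = 57.
Best is F, H, T, and R with total payoff 59.

59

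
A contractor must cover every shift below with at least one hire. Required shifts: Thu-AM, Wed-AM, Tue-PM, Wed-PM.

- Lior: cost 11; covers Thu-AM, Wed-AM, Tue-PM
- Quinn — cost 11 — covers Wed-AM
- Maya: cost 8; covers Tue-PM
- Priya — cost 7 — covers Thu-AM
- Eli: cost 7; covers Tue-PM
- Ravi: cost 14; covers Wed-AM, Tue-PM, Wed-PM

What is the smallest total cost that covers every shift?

The greedy cost-per-new-shift heuristic would pick Lior and Ravi for 25, but a cheaper cover exists.
Choose Priya and Ravi: together they cover Thu-AM, Wed-AM, Tue-PM, Wed-PM — every shift.
Total cost: 7 + 14 = 21.
No cover costs less than 21.

21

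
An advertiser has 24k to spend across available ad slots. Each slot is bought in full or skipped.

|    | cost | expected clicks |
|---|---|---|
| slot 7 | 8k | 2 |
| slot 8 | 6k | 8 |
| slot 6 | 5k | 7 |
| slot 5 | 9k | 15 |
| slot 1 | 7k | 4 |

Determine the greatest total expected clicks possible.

slot 6 + slot 5 + slot 1: cost 5 + 9 + 7 = 21 ≤ 24, expected clicks 7 + 15 + 4 = 26.
slot 8 + slot 5 + slot 1: cost 6 + 9 + 7 = 22 ≤ 24, expected clicks 8 + 15 + 4 = 27.
slot 8 + slot 6 + slot 5: cost 6 + 5 + 9 = 20 ≤ 24, expected clicks 8 + 7 + 15 = 30.
Best is slot 8, slot 6, and slot 5 with total expected clicks 30.

30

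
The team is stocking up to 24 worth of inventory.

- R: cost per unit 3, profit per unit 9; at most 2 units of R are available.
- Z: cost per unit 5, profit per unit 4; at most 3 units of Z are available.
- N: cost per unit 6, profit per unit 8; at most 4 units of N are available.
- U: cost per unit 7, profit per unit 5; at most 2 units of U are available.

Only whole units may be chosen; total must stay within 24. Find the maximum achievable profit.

42

This is a bounded integer knapsack.
R has the best ratio (9/3); taking only R gives at most 2×9 = 18 (stopped by the supply cap of 2).
Mixing does better — 2×R and 3×N: cost 24 ≤ 24, profit 2·9 + 3·8 = 42.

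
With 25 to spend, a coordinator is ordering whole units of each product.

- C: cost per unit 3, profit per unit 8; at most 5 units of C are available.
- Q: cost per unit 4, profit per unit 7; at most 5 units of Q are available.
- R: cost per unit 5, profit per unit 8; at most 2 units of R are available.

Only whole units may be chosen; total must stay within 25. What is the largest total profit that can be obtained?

56

5×C, 1×Q, and 1×R: cost 24 ≤ 25, profit 5·8 + 1·7 + 1·8 = 55.
5×C and 2×R: cost 25 ≤ 25, profit 5·8 + 2·8 = 56.
Best is 56.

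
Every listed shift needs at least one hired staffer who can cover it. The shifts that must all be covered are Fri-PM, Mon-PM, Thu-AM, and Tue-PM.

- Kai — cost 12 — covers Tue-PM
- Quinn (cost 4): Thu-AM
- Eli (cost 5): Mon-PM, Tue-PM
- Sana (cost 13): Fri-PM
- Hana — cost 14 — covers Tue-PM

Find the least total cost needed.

22

Choose Quinn, Eli, and Sana: together they cover Fri-PM, Mon-PM, Thu-AM, Tue-PM — every shift.
Total cost: 4 + 5 + 13 = 22.
No cover costs less than 22.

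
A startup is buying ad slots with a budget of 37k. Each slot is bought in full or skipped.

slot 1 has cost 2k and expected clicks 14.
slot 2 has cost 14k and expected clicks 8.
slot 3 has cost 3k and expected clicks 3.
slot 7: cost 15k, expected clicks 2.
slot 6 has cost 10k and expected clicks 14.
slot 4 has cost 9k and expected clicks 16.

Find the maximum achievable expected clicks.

52

Allowing fractional choices, the relaxed optimum would be about 54.4, but ad slots are indivisible.
slot 1 + slot 3 + slot 6 + slot 4: cost 2 + 3 + 10 + 9 = 24 ≤ 37, expected clicks 14 + 3 + 14 + 16 = 47.
slot 1 + slot 2 + slot 6 + slot 4: cost 2 + 14 + 10 + 9 = 35 ≤ 37, expected clicks 14 + 8 + 14 + 16 = 52.
slot 1 + slot 7 + slot 6 + slot 4: cost 2 + 15 + 10 + 9 = 36 ≤ 37, expected clicks 14 + 2 + 14 + 16 = 46.
Best is slot 1, slot 2, slot 6, and slot 4 with total expected clicks 52.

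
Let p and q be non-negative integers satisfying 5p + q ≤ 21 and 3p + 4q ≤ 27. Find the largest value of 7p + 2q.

Relaxing integrality, the LP optimum is 31.94 at (p,q) = (3.35, 4.24), which is not an integer point.
(p,q)=(4,1): 5·4+1·1=21≤21, 3·4+4·1=16≤27, objective 30.
(p,q)=(3,4): 5·3+1·4=19≤21, 3·3+4·4=25≤27, objective 29.
(p,q)=(4,0): 5·4+1·0=20≤21, 3·4+4·0=12≤27, objective 28.
Maximum is 30 at (p,q)=(4,1).

30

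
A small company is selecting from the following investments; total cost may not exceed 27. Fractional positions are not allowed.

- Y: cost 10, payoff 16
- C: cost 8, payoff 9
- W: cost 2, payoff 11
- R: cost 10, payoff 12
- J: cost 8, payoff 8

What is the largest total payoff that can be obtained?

39

Take Y, W, and R: cost 10 + 2 + 10 = 22 ≤ 27, payoff 16 + 11 + 12 = 39.
No other feasible combination does better.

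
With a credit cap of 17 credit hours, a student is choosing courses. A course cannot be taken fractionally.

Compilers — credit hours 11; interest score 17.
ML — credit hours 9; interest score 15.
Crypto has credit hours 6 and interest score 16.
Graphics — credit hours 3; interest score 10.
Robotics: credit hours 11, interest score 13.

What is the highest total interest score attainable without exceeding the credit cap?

Treat it as a binary knapsack problem.
Take Compilers and Crypto: credit hours 11 + 6 = 17 ≤ 17, interest score 17 + 16 = 33.
No other feasible combination does better.

33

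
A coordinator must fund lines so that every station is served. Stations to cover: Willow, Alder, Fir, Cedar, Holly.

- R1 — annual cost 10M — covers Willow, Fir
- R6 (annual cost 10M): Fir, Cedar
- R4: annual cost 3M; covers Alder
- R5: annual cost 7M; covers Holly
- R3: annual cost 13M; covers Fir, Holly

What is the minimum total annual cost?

30

This is a weighted set-cover instance.
Choose R1, R6, R4, and R5: together they cover Willow, Alder, Fir, Cedar, Holly — every station.
Total annual cost: 10 + 10 + 3 + 7 = 30.
No cover costs less than 30.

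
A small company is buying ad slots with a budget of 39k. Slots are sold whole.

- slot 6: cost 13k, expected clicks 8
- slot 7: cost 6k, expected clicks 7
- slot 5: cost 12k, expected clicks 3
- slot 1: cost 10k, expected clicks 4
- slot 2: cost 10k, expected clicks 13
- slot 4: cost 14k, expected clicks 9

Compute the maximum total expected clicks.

Allowing fractional choices, the relaxed optimum would be about 34.5, but ad slots are indivisible.
slot 7 + slot 2 + slot 4: cost 6 + 10 + 14 = 30 ≤ 39, expected clicks 7 + 13 + 9 = 29.
slot 6 + slot 2 + slot 4: cost 13 + 10 + 14 = 37 ≤ 39, expected clicks 8 + 13 + 9 = 30.
slot 6 + slot 7 + slot 1 + slot 2: cost 13 + 6 + 10 + 10 = 39 ≤ 39, expected clicks 8 + 7 + 4 + 13 = 32.
Best is slot 6, slot 7, slot 1, and slot 2 with total expected clicks 32.

32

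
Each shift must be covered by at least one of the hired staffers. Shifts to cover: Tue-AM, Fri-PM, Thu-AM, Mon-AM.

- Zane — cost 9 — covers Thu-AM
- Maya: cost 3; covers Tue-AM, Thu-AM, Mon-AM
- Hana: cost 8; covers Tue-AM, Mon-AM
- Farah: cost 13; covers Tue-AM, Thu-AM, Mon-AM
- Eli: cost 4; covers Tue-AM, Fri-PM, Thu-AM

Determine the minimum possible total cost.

7

This is a weighted set-cover instance.
Choose Maya and Eli: together they cover Tue-AM, Fri-PM, Thu-AM, Mon-AM — every shift.
Total cost: 3 + 4 = 7.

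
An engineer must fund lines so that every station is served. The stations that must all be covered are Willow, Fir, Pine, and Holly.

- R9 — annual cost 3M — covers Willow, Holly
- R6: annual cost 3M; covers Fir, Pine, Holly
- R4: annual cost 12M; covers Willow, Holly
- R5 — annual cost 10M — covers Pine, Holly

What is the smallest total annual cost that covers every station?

6

Choose R9 and R6: together they cover Willow, Fir, Pine, Holly — every station.
Total annual cost: 3 + 3 = 6.
No cover costs less than 6.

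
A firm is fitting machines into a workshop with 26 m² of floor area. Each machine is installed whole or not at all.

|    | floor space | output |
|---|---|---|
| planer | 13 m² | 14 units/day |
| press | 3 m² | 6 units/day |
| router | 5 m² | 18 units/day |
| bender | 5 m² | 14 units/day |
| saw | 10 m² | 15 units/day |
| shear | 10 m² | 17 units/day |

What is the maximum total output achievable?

Take press, router, bender, and shear: floor space 3 + 5 + 5 + 10 = 23 ≤ 26, output 6 + 18 + 14 + 17 = 55.
No other feasible combination does better.

55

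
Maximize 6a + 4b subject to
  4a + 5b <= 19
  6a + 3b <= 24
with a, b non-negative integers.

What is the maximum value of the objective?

The continuous relaxation peaks at (3.5, 1) with value 25.00; rounding to a feasible lattice point costs some objective.
(a,b)=(4,0): 4·4+5·0=16≤19, 6·4+3·0=24≤24, objective 24.
(a,b)=(3,1): 4·3+5·1=17≤19, 6·3+3·1=21≤24, objective 22.
Maximum is 24 at (a,b)=(4,0).

24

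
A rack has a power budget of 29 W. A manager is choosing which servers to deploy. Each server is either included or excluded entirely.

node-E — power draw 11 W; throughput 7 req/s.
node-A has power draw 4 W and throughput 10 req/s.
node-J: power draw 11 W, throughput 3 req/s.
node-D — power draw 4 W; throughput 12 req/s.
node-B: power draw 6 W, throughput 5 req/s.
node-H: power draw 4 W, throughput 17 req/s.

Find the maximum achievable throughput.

51

This is an integer program with binary decision variables.
node-E + node-A + node-D + node-H: power draw 11 + 4 + 4 + 4 = 23 ≤ 29, throughput 7 + 10 + 12 + 17 = 46.
node-A + node-J + node-D + node-B + node-H: power draw 4 + 11 + 4 + 6 + 4 = 29 ≤ 29, throughput 10 + 3 + 12 + 5 + 17 = 47.
node-E + node-A + node-D + node-B + node-H: power draw 11 + 4 + 4 + 6 + 4 = 29 ≤ 29, throughput 7 + 10 + 12 + 5 + 17 = 51.
Best is node-E, node-A, node-D, node-B, and node-H with total throughput 51.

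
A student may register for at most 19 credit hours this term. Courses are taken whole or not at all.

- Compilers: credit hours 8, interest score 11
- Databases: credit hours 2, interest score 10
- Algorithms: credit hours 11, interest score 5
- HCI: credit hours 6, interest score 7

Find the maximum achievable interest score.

Allowing fractional choices, the relaxed optimum would be about 29.4, but courses are indivisible.
Compilers + Databases: credit hours 8 + 2 = 10 ≤ 19, interest score 11 + 10 = 21.
Databases + Algorithms + HCI: credit hours 2 + 11 + 6 = 19 ≤ 19, interest score 10 + 5 + 7 = 22.
Compilers + Databases + HCI: credit hours 8 + 2 + 6 = 16 ≤ 19, interest score 11 + 10 + 7 = 28.
Best is Compilers, Databases, and HCI with total interest score 28.

28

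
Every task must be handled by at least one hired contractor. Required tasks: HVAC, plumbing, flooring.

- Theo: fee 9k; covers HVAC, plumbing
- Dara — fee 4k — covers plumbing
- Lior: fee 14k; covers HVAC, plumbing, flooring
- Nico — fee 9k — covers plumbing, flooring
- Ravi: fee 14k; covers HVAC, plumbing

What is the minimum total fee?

14

This is a weighted set-cover instance.
The greedy cost-per-new-task heuristic would pick Dara and Lior for 18, but a cheaper cover exists.
Lior alone covers HVAC, plumbing, flooring — every task.
Total fee: 14.
No cover costs less than 14.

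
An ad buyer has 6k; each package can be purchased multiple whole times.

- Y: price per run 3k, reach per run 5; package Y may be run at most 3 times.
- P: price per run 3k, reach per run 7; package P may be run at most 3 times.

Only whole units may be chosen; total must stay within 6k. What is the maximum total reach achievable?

14

This is a bounded integer knapsack.
2×P: price 6 ≤ 6, reach 2·7 = 14.
1×Y and 1×P: price 6 ≤ 6, reach 1·5 + 1·7 = 12.
Best is 14.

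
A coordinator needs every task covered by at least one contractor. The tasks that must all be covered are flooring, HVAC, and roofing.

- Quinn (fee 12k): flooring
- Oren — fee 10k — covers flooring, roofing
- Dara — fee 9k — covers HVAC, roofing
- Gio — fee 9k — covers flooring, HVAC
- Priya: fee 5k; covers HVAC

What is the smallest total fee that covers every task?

The greedy cost-per-new-task heuristic would pick Dara and Gio for 18, but a cheaper cover exists.
Choose Oren and Priya: together they cover flooring, HVAC, roofing — every task.
Total fee: 10 + 5 = 15.
No cover costs less than 15.

15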